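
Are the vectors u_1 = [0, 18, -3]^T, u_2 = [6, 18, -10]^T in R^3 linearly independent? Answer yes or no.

Form the matrix with these vectors as rows and row reduce.
Swap R1 ↔ R2
2 nonzero rows, so the 2 vectors span a space of dimension 2.
Since 2 = 2, the vectors are linearly independent.

yes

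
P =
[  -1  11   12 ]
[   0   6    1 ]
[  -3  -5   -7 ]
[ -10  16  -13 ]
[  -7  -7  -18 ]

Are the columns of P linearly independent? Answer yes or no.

yes

Row reduce P to echelon form.
R3 ← R3 − (3)·R1: [0, -38, -43]
R4 ← R4 − (10)·R1: [0, -94, -133]
R5 ← R5 − (7)·R1: [0, -84, -102]
R3 ← R3 + (19/3)·R2: [0, 0, -110/3]
R4 ← R4 + (47/3)·R2: [0, 0, -352/3]
R5 ← R5 + (14)·R2: [0, 0, -88]
R4 ← R4 − (16/5)·R3: [0, 0, 0]
R5 ← R5 − (12/5)·R3: [0, 0, 0]
3 pivots among 3 columns.
Every column is a pivot column, so the columns are linearly independent.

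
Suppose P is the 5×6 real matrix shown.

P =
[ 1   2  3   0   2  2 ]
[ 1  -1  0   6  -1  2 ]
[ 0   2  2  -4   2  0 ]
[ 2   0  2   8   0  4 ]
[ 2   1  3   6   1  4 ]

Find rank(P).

2

Row reduce to echelon form.
R2 ← R2 − R1: [0, -3, -3, 6, -3, 0]
R4 ← R4 − (2)·R1: [0, -4, -4, 8, -4, 0]
R5 ← R5 − (2)·R1: [0, -3, -3, 6, -3, 0]
R3 ← R3 + (2/3)·R2: [0, 0, 0, 0, 0, 0]
R4 ← R4 − (4/3)·R2: [0, 0, 0, 0, 0, 0]
R5 ← R5 − R2: [0, 0, 0, 0, 0, 0]
Echelon form has 2 nonzero rows, so rank(P) = 2.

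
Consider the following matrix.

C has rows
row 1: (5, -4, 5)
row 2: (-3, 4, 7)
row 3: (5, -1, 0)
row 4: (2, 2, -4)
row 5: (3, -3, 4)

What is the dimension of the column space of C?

Row reduce to echelon form.
R2 ← R2 + (3/5)·R1: [0, 8/5, 10]
R3 ← R3 − R1: [0, 3, -5]
R4 ← R4 − (2/5)·R1: [0, 18/5, -6]
R5 ← R5 − (3/5)·R1: [0, -3/5, 1]
R3 ← R3 − (15/8)·R2: [0, 0, -95/4]
R4 ← R4 − (9/4)·R2: [0, 0, -57/2]
R5 ← R5 + (3/8)·R2: [0, 0, 19/4]
R4 ← R4 − (6/5)·R3: [0, 0, 0]
R5 ← R5 + (1/5)·R3: [0, 0, 0]
Echelon form has 3 nonzero rows, so rank(C) = 3.
The column space has dimension equal to the rank: 3.

3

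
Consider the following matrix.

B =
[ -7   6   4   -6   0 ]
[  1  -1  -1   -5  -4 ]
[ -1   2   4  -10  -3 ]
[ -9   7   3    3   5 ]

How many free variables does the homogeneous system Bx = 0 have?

Row reduce to echelon form.
R2 ← R2 + (1/7)·R1: [0, -1/7, -3/7, -41/7, -4]
R3 ← R3 − (1/7)·R1: [0, 8/7, 24/7, -64/7, -3]
R4 ← R4 − (9/7)·R1: [0, -5/7, -15/7, 75/7, 5]
R3 ← R3 + (8)·R2: [0, 0, 0, -56, -35]
R4 ← R4 − (5)·R2: [0, 0, 0, 40, 25]
R4 ← R4 + (5/7)·R3: [0, 0, 0, 0, 0]
3 nonzero rows, so rank(B) = 3.
B has 5 columns; by rank–nullity, nullity = 5 − 3 = 2.

2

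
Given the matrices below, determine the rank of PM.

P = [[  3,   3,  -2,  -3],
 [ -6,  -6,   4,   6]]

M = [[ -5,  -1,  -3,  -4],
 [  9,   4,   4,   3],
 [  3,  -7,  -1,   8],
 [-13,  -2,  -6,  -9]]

1

First compute PM:
[[ 45,  29,  23,   8],
 [-90, -58, -46, -16]]
Now row reduce the product.
R2 ← R2 + (2)·R1: [0, 0, 0, 0]
1 nonzero row, so rank(PM) = 1.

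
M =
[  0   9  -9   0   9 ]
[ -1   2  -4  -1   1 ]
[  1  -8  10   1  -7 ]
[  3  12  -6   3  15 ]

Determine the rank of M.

2

Row reduce to echelon form.
Swap R1 ↔ R2
R3 ← R3 + R1: [0, -6, 6, 0, -6]
R4 ← R4 + (3)·R1: [0, 18, -18, 0, 18]
R3 ← R3 + (2/3)·R2: [0, 0, 0, 0, 0]
R4 ← R4 − (2)·R2: [0, 0, 0, 0, 0]
Echelon form has 2 nonzero rows, so rank(M) = 2.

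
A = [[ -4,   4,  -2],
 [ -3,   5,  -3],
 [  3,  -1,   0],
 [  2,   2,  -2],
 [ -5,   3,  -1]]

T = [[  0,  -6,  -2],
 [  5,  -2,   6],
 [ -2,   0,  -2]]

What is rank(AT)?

2

First compute AT:
[[ 24,  16,  36],
 [ 31,   8,  42],
 [ -5, -16, -12],
 [ 14, -16,  12],
 [ 17,  24,  30]]
Now row reduce the product.
R2 ← R2 − (31/24)·R1: [0, -38/3, -9/2]
R3 ← R3 + (5/24)·R1: [0, -38/3, -9/2]
R4 ← R4 − (7/12)·R1: [0, -76/3, -9]
R5 ← R5 − (17/24)·R1: [0, 38/3, 9/2]
R3 ← R3 − R2: [0, 0, 0]
R4 ← R4 − (2)·R2: [0, 0, 0]
R5 ← R5 + R2: [0, 0, 0]
2 nonzero rows, so rank(AT) = 2.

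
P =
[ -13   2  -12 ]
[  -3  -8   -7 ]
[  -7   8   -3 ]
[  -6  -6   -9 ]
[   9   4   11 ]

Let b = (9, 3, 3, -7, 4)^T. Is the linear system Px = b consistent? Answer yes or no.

no

Row reduce the augmented matrix [P | b].
R2 ← R2 − (3/13)·R1: [0, -110/13, -55/13, 12/13]
R3 ← R3 − (7/13)·R1: [0, 90/13, 45/13, -24/13]
R4 ← R4 − (6/13)·R1: [0, -90/13, -45/13, -145/13]
R5 ← R5 + (9/13)·R1: [0, 70/13, 35/13, 133/13]
R3 ← R3 + (9/11)·R2: [0, 0, 0, -12/11]
R4 ← R4 − (9/11)·R2: [0, 0, 0, -131/11]
R5 ← R5 + (7/11)·R2: [0, 0, 0, 119/11]
R4 ← R4 − (131/12)·R3: [0, 0, 0, 0]
R5 ← R5 + (119/12)·R3: [0, 0, 0, 0]
The echelon form has 3 nonzero rows; the last pivot sits in the augmented column, so rank(P) = 2 but rank([P|b]) = 3.
Since the ranks differ, the system is inconsistent.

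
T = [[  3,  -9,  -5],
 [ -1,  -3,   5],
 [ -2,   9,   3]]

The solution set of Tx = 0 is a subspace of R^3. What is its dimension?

0

Row reduce to echelon form.
R2 ← R2 + (1/3)·R1: [0, -6, 10/3]
R3 ← R3 + (2/3)·R1: [0, 3, -1/3]
R3 ← R3 + (1/2)·R2: [0, 0, 4/3]
3 nonzero rows, so rank(T) = 3.
T has 3 columns; by rank–nullity, nullity = 3 − 3 = 0.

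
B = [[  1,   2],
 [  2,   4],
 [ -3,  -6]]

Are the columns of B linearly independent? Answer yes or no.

no

Row reduce B to echelon form.
R2 ← R2 − (2)·R1: [0, 0]
R3 ← R3 + (3)·R1: [0, 0]
1 pivot among 2 columns.
Only 1 < 2 pivot columns, so the columns are linearly dependent.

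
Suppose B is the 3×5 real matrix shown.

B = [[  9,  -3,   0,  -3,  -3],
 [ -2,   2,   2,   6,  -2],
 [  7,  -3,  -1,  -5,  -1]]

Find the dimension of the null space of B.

3

Row reduce to echelon form.
R2 ← R2 + (2/9)·R1: [0, 4/3, 2, 16/3, -8/3]
R3 ← R3 − (7/9)·R1: [0, -2/3, -1, -8/3, 4/3]
R3 ← R3 + (1/2)·R2: [0, 0, 0, 0, 0]
2 nonzero rows, so rank(B) = 2.
B has 5 columns; by rank–nullity, nullity = 5 − 2 = 3.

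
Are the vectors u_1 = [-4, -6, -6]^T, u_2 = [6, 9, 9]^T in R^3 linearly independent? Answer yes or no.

Form the matrix with these vectors as rows and row reduce.
R2 ← R2 + (3/2)·R1: [0, 0, 0]
1 nonzero row, so the 2 vectors span a space of dimension 1.
Since 1 < 2, the vectors are linearly dependent.

no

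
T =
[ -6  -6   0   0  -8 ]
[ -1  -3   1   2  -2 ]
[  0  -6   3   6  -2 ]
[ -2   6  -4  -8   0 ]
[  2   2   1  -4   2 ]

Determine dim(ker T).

Row reduce to echelon form.
R2 ← R2 − (1/6)·R1: [0, -2, 1, 2, -2/3]
R4 ← R4 − (1/3)·R1: [0, 8, -4, -8, 8/3]
R5 ← R5 + (1/3)·R1: [0, 0, 1, -4, -2/3]
R3 ← R3 − (3)·R2: [0, 0, 0, 0, 0]
R4 ← R4 + (4)·R2: [0, 0, 0, 0, 0]
Swap R3 ↔ R5
3 nonzero rows, so rank(T) = 3.
T has 5 columns; by rank–nullity, nullity = 5 − 3 = 2.

2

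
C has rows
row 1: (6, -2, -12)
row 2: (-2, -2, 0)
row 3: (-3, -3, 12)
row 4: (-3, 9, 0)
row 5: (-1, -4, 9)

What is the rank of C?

Row reduce to echelon form.
R2 ← R2 + (1/3)·R1: [0, -8/3, -4]
R3 ← R3 + (1/2)·R1: [0, -4, 6]
R4 ← R4 + (1/2)·R1: [0, 8, -6]
R5 ← R5 + (1/6)·R1: [0, -13/3, 7]
R3 ← R3 − (3/2)·R2: [0, 0, 12]
R4 ← R4 + (3)·R2: [0, 0, -18]
R5 ← R5 − (13/8)·R2: [0, 0, 27/2]
R4 ← R4 + (3/2)·R3: [0, 0, 0]
R5 ← R5 − (9/8)·R3: [0, 0, 0]
Echelon form has 3 nonzero rows, so rank(C) = 3.

3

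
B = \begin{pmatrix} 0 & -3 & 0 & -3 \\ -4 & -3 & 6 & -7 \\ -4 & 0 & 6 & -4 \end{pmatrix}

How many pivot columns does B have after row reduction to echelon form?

2

Row reduce to echelon form.
Swap R1 ↔ R2
R3 ← R3 − R1: [0, 3, 0, 3]
R3 ← R3 + R2: [0, 0, 0, 0]
Echelon form has 2 nonzero rows, so rank(B) = 2.
Each nonzero row contributes one pivot column: 2 pivot columns.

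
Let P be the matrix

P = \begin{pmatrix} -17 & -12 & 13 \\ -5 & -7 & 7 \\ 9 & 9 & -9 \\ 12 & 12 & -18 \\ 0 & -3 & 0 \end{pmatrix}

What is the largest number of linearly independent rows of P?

Row reduce to echelon form.
R2 ← R2 − (5/17)·R1: [0, -59/17, 54/17]
R3 ← R3 + (9/17)·R1: [0, 45/17, -36/17]
R4 ← R4 + (12/17)·R1: [0, 60/17, -150/17]
R3 ← R3 + (45/59)·R2: [0, 0, 18/59]
R4 ← R4 + (60/59)·R2: [0, 0, -330/59]
R5 ← R5 − (51/59)·R2: [0, 0, -162/59]
R4 ← R4 + (55/3)·R3: [0, 0, 0]
R5 ← R5 + (9)·R3: [0, 0, 0]
Echelon form has 3 nonzero rows, so rank(P) = 3.
The rank gives the maximum number of linearly independent rows: 3.

3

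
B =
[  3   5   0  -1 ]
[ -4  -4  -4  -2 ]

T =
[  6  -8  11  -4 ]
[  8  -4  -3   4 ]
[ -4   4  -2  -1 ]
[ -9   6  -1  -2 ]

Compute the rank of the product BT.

First compute BT:
[[ 67, -50,  19,  10],
 [-22,  20, -22,   8]]
Now row reduce the product.
R2 ← R2 + (22/67)·R1: [0, 240/67, -1056/67, 756/67]
2 nonzero rows, so rank(BT) = 2.

2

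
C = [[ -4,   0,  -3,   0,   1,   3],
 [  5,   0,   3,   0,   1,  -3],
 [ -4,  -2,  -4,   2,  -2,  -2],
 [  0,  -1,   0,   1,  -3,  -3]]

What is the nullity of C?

3

Row reduce to echelon form.
R2 ← R2 + (5/4)·R1: [0, 0, -3/4, 0, 9/4, 3/4]
R3 ← R3 − R1: [0, -2, -1, 2, -3, -5]
Swap R2 ↔ R3
R4 ← R4 − (1/2)·R2: [0, 0, 1/2, 0, -3/2, -1/2]
R4 ← R4 + (2/3)·R3: [0, 0, 0, 0, 0, 0]
3 nonzero rows, so rank(C) = 3.
C has 6 columns; by rank–nullity, nullity = 6 − 3 = 3.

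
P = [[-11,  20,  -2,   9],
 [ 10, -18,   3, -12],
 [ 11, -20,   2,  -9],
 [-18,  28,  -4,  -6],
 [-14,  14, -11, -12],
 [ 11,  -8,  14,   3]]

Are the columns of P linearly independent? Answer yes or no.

no

Row reduce P to echelon form.
R2 ← R2 + (10/11)·R1: [0, 2/11, 13/11, -42/11]
R3 ← R3 + R1: [0, 0, 0, 0]
R4 ← R4 − (18/11)·R1: [0, -52/11, -8/11, -228/11]
R5 ← R5 − (14/11)·R1: [0, -126/11, -93/11, -258/11]
R6 ← R6 + R1: [0, 12, 12, 12]
R4 ← R4 + (26)·R2: [0, 0, 30, -120]
R5 ← R5 + (63)·R2: [0, 0, 66, -264]
R6 ← R6 − (66)·R2: [0, 0, -66, 264]
Swap R3 ↔ R4
R5 ← R5 − (11/5)·R3: [0, 0, 0, 0]
R6 ← R6 + (11/5)·R3: [0, 0, 0, 0]
3 pivots among 4 columns.
Only 3 < 4 pivot columns, so the columns are linearly dependent.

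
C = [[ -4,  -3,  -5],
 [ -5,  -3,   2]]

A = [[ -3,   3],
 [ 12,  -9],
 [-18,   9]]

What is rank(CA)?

2

First compute CA:
[[ 66, -30],
 [-57,  30]]
Now row reduce the product.
R2 ← R2 + (19/22)·R1: [0, 45/11]
2 nonzero rows, so rank(CA) = 2.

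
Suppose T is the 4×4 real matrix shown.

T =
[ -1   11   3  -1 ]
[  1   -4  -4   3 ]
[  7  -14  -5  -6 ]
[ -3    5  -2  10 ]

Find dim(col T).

4

Row reduce to echelon form.
R2 ← R2 + R1: [0, 7, -1, 2]
R3 ← R3 + (7)·R1: [0, 63, 16, -13]
R4 ← R4 − (3)·R1: [0, -28, -11, 13]
R3 ← R3 − (9)·R2: [0, 0, 25, -31]
R4 ← R4 + (4)·R2: [0, 0, -15, 21]
R4 ← R4 + (3/5)·R3: [0, 0, 0, 12/5]
Echelon form has 4 nonzero rows, so rank(T) = 4.
The column space has dimension equal to the rank: 4.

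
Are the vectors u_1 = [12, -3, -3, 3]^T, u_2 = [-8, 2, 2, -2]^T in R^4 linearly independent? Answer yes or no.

no

Form the matrix with these vectors as rows and row reduce.
R2 ← R2 + (2/3)·R1: [0, 0, 0, 0]
1 nonzero row, so the 2 vectors span a space of dimension 1.
Since 1 < 2, the vectors are linearly dependent.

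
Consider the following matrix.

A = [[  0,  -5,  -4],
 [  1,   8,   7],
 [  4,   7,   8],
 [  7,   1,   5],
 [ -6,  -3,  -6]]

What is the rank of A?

Row reduce to echelon form.
Swap R1 ↔ R2
R3 ← R3 − (4)·R1: [0, -25, -20]
R4 ← R4 − (7)·R1: [0, -55, -44]
R5 ← R5 + (6)·R1: [0, 45, 36]
R3 ← R3 − (5)·R2: [0, 0, 0]
R4 ← R4 − (11)·R2: [0, 0, 0]
R5 ← R5 + (9)·R2: [0, 0, 0]
Echelon form has 2 nonzero rows, so rank(A) = 2.

2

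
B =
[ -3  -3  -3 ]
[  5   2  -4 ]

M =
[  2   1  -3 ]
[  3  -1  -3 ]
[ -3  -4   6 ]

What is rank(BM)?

2

First compute BM:
[[ -6,  12,   0],
 [ 28,  19, -45]]
Now row reduce the product.
R2 ← R2 + (14/3)·R1: [0, 75, -45]
2 nonzero rows, so rank(BM) = 2.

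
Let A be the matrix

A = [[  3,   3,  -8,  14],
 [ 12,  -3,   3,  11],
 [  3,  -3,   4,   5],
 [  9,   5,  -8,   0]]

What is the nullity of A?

Row reduce to echelon form.
R2 ← R2 − (4)·R1: [0, -15, 35, -45]
R3 ← R3 − R1: [0, -6, 12, -9]
R4 ← R4 − (3)·R1: [0, -4, 16, -42]
R3 ← R3 − (2/5)·R2: [0, 0, -2, 9]
R4 ← R4 − (4/15)·R2: [0, 0, 20/3, -30]
R4 ← R4 + (10/3)·R3: [0, 0, 0, 0]
3 nonzero rows, so rank(A) = 3.
A has 4 columns; by rank–nullity, nullity = 4 − 3 = 1.

1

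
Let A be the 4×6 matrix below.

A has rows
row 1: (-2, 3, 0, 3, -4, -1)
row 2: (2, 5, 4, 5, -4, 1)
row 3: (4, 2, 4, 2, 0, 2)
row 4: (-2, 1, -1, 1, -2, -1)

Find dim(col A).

Row reduce to echelon form.
R2 ← R2 + R1: [0, 8, 4, 8, -8, 0]
R3 ← R3 + (2)·R1: [0, 8, 4, 8, -8, 0]
R4 ← R4 − R1: [0, -2, -1, -2, 2, 0]
R3 ← R3 − R2: [0, 0, 0, 0, 0, 0]
R4 ← R4 + (1/4)·R2: [0, 0, 0, 0, 0, 0]
Echelon form has 2 nonzero rows, so rank(A) = 2.
The column space has dimension equal to the rank: 2.

2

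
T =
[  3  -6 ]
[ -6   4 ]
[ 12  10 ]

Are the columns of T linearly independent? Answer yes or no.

Row reduce T to echelon form.
R2 ← R2 + (2)·R1: [0, -8]
R3 ← R3 − (4)·R1: [0, 34]
R3 ← R3 + (17/4)·R2: [0, 0]
2 pivots among 2 columns.
Every column is a pivot column, so the columns are linearly independent.

yes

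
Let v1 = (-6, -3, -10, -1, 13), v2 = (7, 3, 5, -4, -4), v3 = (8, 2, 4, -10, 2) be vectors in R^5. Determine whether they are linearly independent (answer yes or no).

yes

Form the matrix with these vectors as rows and row reduce.
R2 ← R2 + (7/6)·R1: [0, -1/2, -20/3, -31/6, 67/6]
R3 ← R3 + (4/3)·R1: [0, -2, -28/3, -34/3, 58/3]
R3 ← R3 − (4)·R2: [0, 0, 52/3, 28/3, -76/3]
3 nonzero rows, so the 3 vectors span a space of dimension 3.
Since 3 = 3, the vectors are linearly independent.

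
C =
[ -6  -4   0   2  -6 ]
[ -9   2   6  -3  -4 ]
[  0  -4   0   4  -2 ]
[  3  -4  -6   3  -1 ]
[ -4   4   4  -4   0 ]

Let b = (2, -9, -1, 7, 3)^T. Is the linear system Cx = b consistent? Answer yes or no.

no

Row reduce the augmented matrix [C | b].
R2 ← R2 − (3/2)·R1: [0, 8, 6, -6, 5, -12]
R4 ← R4 + (1/2)·R1: [0, -6, -6, 4, -4, 8]
R5 ← R5 − (2/3)·R1: [0, 20/3, 4, -16/3, 4, 5/3]
R3 ← R3 + (1/2)·R2: [0, 0, 3, 1, 1/2, -7]
R4 ← R4 + (3/4)·R2: [0, 0, -3/2, -1/2, -1/4, -1]
R5 ← R5 − (5/6)·R2: [0, 0, -1, -1/3, -1/6, 35/3]
R4 ← R4 + (1/2)·R3: [0, 0, 0, 0, 0, -9/2]
R5 ← R5 + (1/3)·R3: [0, 0, 0, 0, 0, 28/3]
R5 ← R5 + (56/27)·R4: [0, 0, 0, 0, 0, 0]
The echelon form has 4 nonzero rows; the last pivot sits in the augmented column, so rank(C) = 3 but rank([C|b]) = 4.
Since the ranks differ, the system is inconsistent.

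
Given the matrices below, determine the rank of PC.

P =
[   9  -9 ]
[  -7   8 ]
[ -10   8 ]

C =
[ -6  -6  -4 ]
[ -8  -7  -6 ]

First compute PC:
[[ 18,   9,  18],
 [-22, -14, -20],
 [ -4,   4,  -8]]
Now row reduce the product.
R2 ← R2 + (11/9)·R1: [0, -3, 2]
R3 ← R3 + (2/9)·R1: [0, 6, -4]
R3 ← R3 + (2)·R2: [0, 0, 0]
2 nonzero rows, so rank(PC) = 2.

2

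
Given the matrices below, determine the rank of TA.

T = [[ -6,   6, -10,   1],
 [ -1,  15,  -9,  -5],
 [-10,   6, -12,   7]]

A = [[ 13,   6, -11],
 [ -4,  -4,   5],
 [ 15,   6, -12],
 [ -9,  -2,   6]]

First compute TA:
[[-261, -122, 222],
 [-163, -110, 164],
 [-397, -170, 326]]
Now row reduce the product.
R2 ← R2 − (163/261)·R1: [0, -8824/261, 2206/87]
R3 ← R3 − (397/261)·R1: [0, 4064/261, -1016/87]
R3 ← R3 + (508/1103)·R2: [0, 0, 0]
2 nonzero rows, so rank(TA) = 2.

2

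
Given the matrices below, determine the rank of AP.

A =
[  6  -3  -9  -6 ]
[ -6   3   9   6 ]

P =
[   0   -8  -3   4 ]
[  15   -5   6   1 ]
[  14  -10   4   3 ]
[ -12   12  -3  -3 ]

1

First compute AP:
[[-99, -15, -54,  12],
 [ 99,  15,  54, -12]]
Now row reduce the product.
R2 ← R2 + R1: [0, 0, 0, 0]
1 nonzero row, so rank(AP) = 1.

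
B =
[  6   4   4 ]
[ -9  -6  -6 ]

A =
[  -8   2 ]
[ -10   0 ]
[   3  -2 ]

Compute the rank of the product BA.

First compute BA:
[[-76,   4],
 [114,  -6]]
Now row reduce the product.
R2 ← R2 + (3/2)·R1: [0, 0]
1 nonzero row, so rank(BA) = 1.

1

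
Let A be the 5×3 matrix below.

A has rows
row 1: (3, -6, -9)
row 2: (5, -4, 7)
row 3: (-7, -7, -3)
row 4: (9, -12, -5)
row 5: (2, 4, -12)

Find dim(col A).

Row reduce to echelon form.
R2 ← R2 − (5/3)·R1: [0, 6, 22]
R3 ← R3 + (7/3)·R1: [0, -21, -24]
R4 ← R4 − (3)·R1: [0, 6, 22]
R5 ← R5 − (2/3)·R1: [0, 8, -6]
R3 ← R3 + (7/2)·R2: [0, 0, 53]
R4 ← R4 − R2: [0, 0, 0]
R5 ← R5 − (4/3)·R2: [0, 0, -106/3]
R5 ← R5 + (2/3)·R3: [0, 0, 0]
Echelon form has 3 nonzero rows, so rank(A) = 3.
The column space has dimension equal to the rank: 3.

3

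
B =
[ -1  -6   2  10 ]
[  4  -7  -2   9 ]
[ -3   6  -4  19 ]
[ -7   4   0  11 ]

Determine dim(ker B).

0

Row reduce to echelon form.
R2 ← R2 + (4)·R1: [0, -31, 6, 49]
R3 ← R3 − (3)·R1: [0, 24, -10, -11]
R4 ← R4 − (7)·R1: [0, 46, -14, -59]
R3 ← R3 + (24/31)·R2: [0, 0, -166/31, 835/31]
R4 ← R4 + (46/31)·R2: [0, 0, -158/31, 425/31]
R4 ← R4 − (79/83)·R3: [0, 0, 0, -990/83]
4 nonzero rows, so rank(B) = 4.
B has 4 columns; by rank–nullity, nullity = 4 − 4 = 0.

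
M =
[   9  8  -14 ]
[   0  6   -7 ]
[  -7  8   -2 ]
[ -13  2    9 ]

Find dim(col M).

Row reduce to echelon form.
R3 ← R3 + (7/9)·R1: [0, 128/9, -116/9]
R4 ← R4 + (13/9)·R1: [0, 122/9, -101/9]
R3 ← R3 − (64/27)·R2: [0, 0, 100/27]
R4 ← R4 − (61/27)·R2: [0, 0, 124/27]
R4 ← R4 − (31/25)·R3: [0, 0, 0]
Echelon form has 3 nonzero rows, so rank(M) = 3.
The column space has dimension equal to the rank: 3.

3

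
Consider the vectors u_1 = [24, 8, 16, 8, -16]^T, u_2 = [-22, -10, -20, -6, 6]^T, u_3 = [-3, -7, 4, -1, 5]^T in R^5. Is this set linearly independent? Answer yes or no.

Form the matrix with these vectors as rows and row reduce.
R2 ← R2 + (11/12)·R1: [0, -8/3, -16/3, 4/3, -26/3]
R3 ← R3 + (1/8)·R1: [0, -6, 6, 0, 3]
R3 ← R3 − (9/4)·R2: [0, 0, 18, -3, 45/2]
3 nonzero rows, so the 3 vectors span a space of dimension 3.
Since 3 = 3, the vectors are linearly independent.

yes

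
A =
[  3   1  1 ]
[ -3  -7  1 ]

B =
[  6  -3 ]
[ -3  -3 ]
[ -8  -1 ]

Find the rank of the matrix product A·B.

First compute AB:
[[  7, -13],
 [ -5,  29]]
Now row reduce the product.
R2 ← R2 + (5/7)·R1: [0, 138/7]
2 nonzero rows, so rank(AB) = 2.

2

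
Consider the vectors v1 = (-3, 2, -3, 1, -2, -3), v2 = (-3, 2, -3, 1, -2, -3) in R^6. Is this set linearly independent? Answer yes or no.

Form the matrix with these vectors as rows and row reduce.
R2 ← R2 − R1: [0, 0, 0, 0, 0, 0]
1 nonzero row, so the 2 vectors span a space of dimension 1.
Since 1 < 2, the vectors are linearly dependent.

no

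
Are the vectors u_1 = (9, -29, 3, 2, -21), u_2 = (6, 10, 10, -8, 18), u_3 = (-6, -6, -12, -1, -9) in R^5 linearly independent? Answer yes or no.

yes

Form the matrix with these vectors as rows and row reduce.
R2 ← R2 − (2/3)·R1: [0, 88/3, 8, -28/3, 32]
R3 ← R3 + (2/3)·R1: [0, -76/3, -10, 1/3, -23]
R3 ← R3 + (19/22)·R2: [0, 0, -34/11, -85/11, 51/11]
3 nonzero rows, so the 3 vectors span a space of dimension 3.
Since 3 = 3, the vectors are linearly independent.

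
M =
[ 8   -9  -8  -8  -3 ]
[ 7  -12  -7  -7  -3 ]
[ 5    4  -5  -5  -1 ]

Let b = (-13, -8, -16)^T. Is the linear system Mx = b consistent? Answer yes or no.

Row reduce the augmented matrix [M | b].
R2 ← R2 − (7/8)·R1: [0, -33/8, 0, 0, -3/8, 27/8]
R3 ← R3 − (5/8)·R1: [0, 77/8, 0, 0, 7/8, -63/8]
R3 ← R3 + (7/3)·R2: [0, 0, 0, 0, 0, 0]
The echelon form has 2 nonzero rows, and every pivot lies in the first 5 columns, so rank(M) = rank([M|b]) = 2.
The system is consistent.

yes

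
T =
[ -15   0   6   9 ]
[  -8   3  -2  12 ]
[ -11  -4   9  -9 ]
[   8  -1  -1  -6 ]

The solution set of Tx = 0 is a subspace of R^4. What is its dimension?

Row reduce to echelon form.
R2 ← R2 − (8/15)·R1: [0, 3, -26/5, 36/5]
R3 ← R3 − (11/15)·R1: [0, -4, 23/5, -78/5]
R4 ← R4 + (8/15)·R1: [0, -1, 11/5, -6/5]
R3 ← R3 + (4/3)·R2: [0, 0, -7/3, -6]
R4 ← R4 + (1/3)·R2: [0, 0, 7/15, 6/5]
R4 ← R4 + (1/5)·R3: [0, 0, 0, 0]
3 nonzero rows, so rank(T) = 3.
T has 4 columns; by rank–nullity, nullity = 4 − 3 = 1.

1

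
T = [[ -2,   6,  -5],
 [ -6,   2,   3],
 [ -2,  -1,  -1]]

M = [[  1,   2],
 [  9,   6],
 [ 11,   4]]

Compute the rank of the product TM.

First compute TM:
[[ -3,  12],
 [ 45,  12],
 [-22, -14]]
Now row reduce the product.
R2 ← R2 + (15)·R1: [0, 192]
R3 ← R3 − (22/3)·R1: [0, -102]
R3 ← R3 + (17/32)·R2: [0, 0]
2 nonzero rows, so rank(TM) = 2.

2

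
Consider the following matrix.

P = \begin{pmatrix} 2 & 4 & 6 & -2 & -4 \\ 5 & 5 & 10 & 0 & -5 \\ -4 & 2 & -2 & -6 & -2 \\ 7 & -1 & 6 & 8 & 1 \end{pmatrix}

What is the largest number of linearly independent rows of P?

2

Row reduce to echelon form.
R2 ← R2 − (5/2)·R1: [0, -5, -5, 5, 5]
R3 ← R3 + (2)·R1: [0, 10, 10, -10, -10]
R4 ← R4 − (7/2)·R1: [0, -15, -15, 15, 15]
R3 ← R3 + (2)·R2: [0, 0, 0, 0, 0]
R4 ← R4 − (3)·R2: [0, 0, 0, 0, 0]
Echelon form has 2 nonzero rows, so rank(P) = 2.
The rank gives the maximum number of linearly independent rows: 2.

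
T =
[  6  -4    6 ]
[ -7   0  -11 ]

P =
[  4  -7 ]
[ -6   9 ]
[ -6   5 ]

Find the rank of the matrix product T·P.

First compute TP:
[[ 12, -48],
 [ 38,  -6]]
Now row reduce the product.
R2 ← R2 − (19/6)·R1: [0, 146]
2 nonzero rows, so rank(TP) = 2.

2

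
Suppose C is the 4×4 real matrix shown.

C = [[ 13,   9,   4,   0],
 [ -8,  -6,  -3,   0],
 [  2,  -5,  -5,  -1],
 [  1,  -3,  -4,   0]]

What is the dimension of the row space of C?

3

Row reduce to echelon form.
R2 ← R2 + (8/13)·R1: [0, -6/13, -7/13, 0]
R3 ← R3 − (2/13)·R1: [0, -83/13, -73/13, -1]
R4 ← R4 − (1/13)·R1: [0, -48/13, -56/13, 0]
R3 ← R3 − (83/6)·R2: [0, 0, 11/6, -1]
R4 ← R4 − (8)·R2: [0, 0, 0, 0]
Echelon form has 3 nonzero rows, so rank(C) = 3.
The row space has dimension equal to the rank: 3.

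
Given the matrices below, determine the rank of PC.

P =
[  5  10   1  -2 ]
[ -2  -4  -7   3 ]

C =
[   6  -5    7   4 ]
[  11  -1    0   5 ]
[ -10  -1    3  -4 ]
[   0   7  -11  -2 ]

2

First compute PC:
[[130, -50,  60,  70],
 [ 14,  42, -68,  -6]]
Now row reduce the product.
R2 ← R2 − (7/65)·R1: [0, 616/13, -968/13, -176/13]
2 nonzero rows, so rank(PC) = 2.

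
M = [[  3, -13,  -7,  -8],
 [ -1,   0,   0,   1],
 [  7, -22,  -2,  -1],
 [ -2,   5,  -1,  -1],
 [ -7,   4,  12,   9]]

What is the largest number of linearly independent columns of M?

Row reduce to echelon form.
R2 ← R2 + (1/3)·R1: [0, -13/3, -7/3, -5/3]
R3 ← R3 − (7/3)·R1: [0, 25/3, 43/3, 53/3]
R4 ← R4 + (2/3)·R1: [0, -11/3, -17/3, -19/3]
R5 ← R5 + (7/3)·R1: [0, -79/3, -13/3, -29/3]
R3 ← R3 + (25/13)·R2: [0, 0, 128/13, 188/13]
R4 ← R4 − (11/13)·R2: [0, 0, -48/13, -64/13]
R5 ← R5 − (79/13)·R2: [0, 0, 128/13, 6/13]
R4 ← R4 + (3/8)·R3: [0, 0, 0, 1/2]
R5 ← R5 − R3: [0, 0, 0, -14]
R5 ← R5 + (28)·R4: [0, 0, 0, 0]
Echelon form has 4 nonzero rows, so rank(M) = 4.
The rank gives the maximum number of linearly independent columns: 4.

4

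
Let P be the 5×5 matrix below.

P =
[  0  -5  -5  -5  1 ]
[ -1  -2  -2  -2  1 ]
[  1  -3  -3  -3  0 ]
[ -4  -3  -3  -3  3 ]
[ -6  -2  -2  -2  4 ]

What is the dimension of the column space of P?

Row reduce to echelon form.
Swap R1 ↔ R2
R3 ← R3 + R1: [0, -5, -5, -5, 1]
R4 ← R4 − (4)·R1: [0, 5, 5, 5, -1]
R5 ← R5 − (6)·R1: [0, 10, 10, 10, -2]
R3 ← R3 − R2: [0, 0, 0, 0, 0]
R4 ← R4 + R2: [0, 0, 0, 0, 0]
R5 ← R5 + (2)·R2: [0, 0, 0, 0, 0]
Echelon form has 2 nonzero rows, so rank(P) = 2.
The column space has dimension equal to the rank: 2.

2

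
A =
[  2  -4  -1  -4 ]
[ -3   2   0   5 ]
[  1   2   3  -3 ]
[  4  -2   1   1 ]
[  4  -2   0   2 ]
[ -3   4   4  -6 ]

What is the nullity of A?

0

Row reduce to echelon form.
R2 ← R2 + (3/2)·R1: [0, -4, -3/2, -1]
R3 ← R3 − (1/2)·R1: [0, 4, 7/2, -1]
R4 ← R4 − (2)·R1: [0, 6, 3, 9]
R5 ← R5 − (2)·R1: [0, 6, 2, 10]
R6 ← R6 + (3/2)·R1: [0, -2, 5/2, -12]
R3 ← R3 + R2: [0, 0, 2, -2]
R4 ← R4 + (3/2)·R2: [0, 0, 3/4, 15/2]
R5 ← R5 + (3/2)·R2: [0, 0, -1/4, 17/2]
R6 ← R6 − (1/2)·R2: [0, 0, 13/4, -23/2]
R4 ← R4 − (3/8)·R3: [0, 0, 0, 33/4]
R5 ← R5 + (1/8)·R3: [0, 0, 0, 33/4]
R6 ← R6 − (13/8)·R3: [0, 0, 0, -33/4]
R5 ← R5 − R4: [0, 0, 0, 0]
R6 ← R6 + R4: [0, 0, 0, 0]
4 nonzero rows, so rank(A) = 4.
A has 4 columns; by rank–nullity, nullity = 4 − 4 = 0.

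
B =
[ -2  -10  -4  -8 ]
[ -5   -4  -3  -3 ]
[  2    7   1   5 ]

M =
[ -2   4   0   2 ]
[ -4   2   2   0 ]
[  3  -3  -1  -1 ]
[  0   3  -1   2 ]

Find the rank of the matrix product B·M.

First compute BM:
[[ 32, -40,  -8, -16],
 [ 17, -28,  -2, -13],
 [-29,  34,   8,  13]]
Now row reduce the product.
R2 ← R2 − (17/32)·R1: [0, -27/4, 9/4, -9/2]
R3 ← R3 + (29/32)·R1: [0, -9/4, 3/4, -3/2]
R3 ← R3 − (1/3)·R2: [0, 0, 0, 0]
2 nonzero rows, so rank(BM) = 2.

2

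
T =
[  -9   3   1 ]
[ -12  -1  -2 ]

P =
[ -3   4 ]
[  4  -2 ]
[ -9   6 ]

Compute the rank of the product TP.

2

First compute TP:
[[ 30, -36],
 [ 50, -58]]
Now row reduce the product.
R2 ← R2 − (5/3)·R1: [0, 2]
2 nonzero rows, so rank(TP) = 2.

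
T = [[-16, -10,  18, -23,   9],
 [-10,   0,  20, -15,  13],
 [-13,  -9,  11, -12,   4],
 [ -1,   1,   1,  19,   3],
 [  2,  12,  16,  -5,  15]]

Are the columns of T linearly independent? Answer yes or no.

Row reduce T to echelon form.
R2 ← R2 − (5/8)·R1: [0, 25/4, 35/4, -5/8, 59/8]
R3 ← R3 − (13/16)·R1: [0, -7/8, -29/8, 107/16, -53/16]
R4 ← R4 − (1/16)·R1: [0, 13/8, -1/8, 327/16, 39/16]
R5 ← R5 + (1/8)·R1: [0, 43/4, 73/4, -63/8, 129/8]
R3 ← R3 + (7/50)·R2: [0, 0, -12/5, 33/5, -57/25]
R4 ← R4 − (13/50)·R2: [0, 0, -12/5, 103/5, 13/25]
R5 ← R5 − (43/25)·R2: [0, 0, 16/5, -34/5, 86/25]
R4 ← R4 − R3: [0, 0, 0, 14, 14/5]
R5 ← R5 + (4/3)·R3: [0, 0, 0, 2, 2/5]
R5 ← R5 − (1/7)·R4: [0, 0, 0, 0, 0]
4 pivots among 5 columns.
Only 4 < 5 pivot columns, so the columns are linearly dependent.

no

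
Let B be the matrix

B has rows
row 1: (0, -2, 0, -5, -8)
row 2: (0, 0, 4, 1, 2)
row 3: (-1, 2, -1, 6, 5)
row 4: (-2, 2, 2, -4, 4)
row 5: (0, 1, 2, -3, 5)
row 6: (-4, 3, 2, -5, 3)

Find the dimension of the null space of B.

Row reduce to echelon form.
Swap R1 ↔ R3
R4 ← R4 − (2)·R1: [0, -2, 4, -16, -6]
R6 ← R6 − (4)·R1: [0, -5, 6, -29, -17]
Swap R2 ↔ R3
R4 ← R4 − R2: [0, 0, 4, -11, 2]
R5 ← R5 + (1/2)·R2: [0, 0, 2, -11/2, 1]
R6 ← R6 − (5/2)·R2: [0, 0, 6, -33/2, 3]
R4 ← R4 − R3: [0, 0, 0, -12, 0]
R5 ← R5 − (1/2)·R3: [0, 0, 0, -6, 0]
R6 ← R6 − (3/2)·R3: [0, 0, 0, -18, 0]
R5 ← R5 − (1/2)·R4: [0, 0, 0, 0, 0]
R6 ← R6 − (3/2)·R4: [0, 0, 0, 0, 0]
4 nonzero rows, so rank(B) = 4.
B has 5 columns; by rank–nullity, nullity = 5 − 4 = 1.

1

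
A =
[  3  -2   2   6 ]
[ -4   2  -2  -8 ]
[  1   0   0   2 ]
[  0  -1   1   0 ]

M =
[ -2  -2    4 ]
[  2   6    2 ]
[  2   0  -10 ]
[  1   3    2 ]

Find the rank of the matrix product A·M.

First compute AM:
[[  0,   0,   0],
 [  0,  -4,  -8],
 [  0,   4,   8],
 [  0,  -6, -12]]
Now row reduce the product.
Swap R1 ↔ R2
R3 ← R3 + R1: [0, 0, 0]
R4 ← R4 − (3/2)·R1: [0, 0, 0]
1 nonzero row, so rank(AM) = 1.

1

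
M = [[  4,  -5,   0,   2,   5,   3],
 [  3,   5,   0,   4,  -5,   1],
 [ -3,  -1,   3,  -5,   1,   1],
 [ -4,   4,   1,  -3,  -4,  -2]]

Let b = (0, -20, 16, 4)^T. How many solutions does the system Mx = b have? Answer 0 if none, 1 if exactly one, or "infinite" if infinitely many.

infinite

Row reduce the augmented matrix [M | b].
R2 ← R2 − (3/4)·R1: [0, 35/4, 0, 5/2, -35/4, -5/4, -20]
R3 ← R3 + (3/4)·R1: [0, -19/4, 3, -7/2, 19/4, 13/4, 16]
R4 ← R4 + R1: [0, -1, 1, -1, 1, 1, 4]
R3 ← R3 + (19/35)·R2: [0, 0, 3, -15/7, 0, 18/7, 36/7]
R4 ← R4 + (4/35)·R2: [0, 0, 1, -5/7, 0, 6/7, 12/7]
R4 ← R4 − (1/3)·R3: [0, 0, 0, 0, 0, 0, 0]
The echelon form has 3 nonzero rows, and every pivot lies in the first 6 columns, so rank(M) = rank([M|b]) = 3.
The system is consistent.
rank = 3 < 6 unknowns, so there are infinitely many solutions.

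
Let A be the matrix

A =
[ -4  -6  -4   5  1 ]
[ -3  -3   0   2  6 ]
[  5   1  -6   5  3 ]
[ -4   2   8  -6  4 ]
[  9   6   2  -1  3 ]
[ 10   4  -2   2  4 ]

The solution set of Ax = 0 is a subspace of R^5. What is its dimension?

0

Row reduce to echelon form.
R2 ← R2 − (3/4)·R1: [0, 3/2, 3, -7/4, 21/4]
R3 ← R3 + (5/4)·R1: [0, -13/2, -11, 45/4, 17/4]
R4 ← R4 − R1: [0, 8, 12, -11, 3]
R5 ← R5 + (9/4)·R1: [0, -15/2, -7, 41/4, 21/4]
R6 ← R6 + (5/2)·R1: [0, -11, -12, 29/2, 13/2]
R3 ← R3 + (13/3)·R2: [0, 0, 2, 11/3, 27]
R4 ← R4 − (16/3)·R2: [0, 0, -4, -5/3, -25]
R5 ← R5 + (5)·R2: [0, 0, 8, 3/2, 63/2]
R6 ← R6 + (22/3)·R2: [0, 0, 10, 5/3, 45]
R4 ← R4 + (2)·R3: [0, 0, 0, 17/3, 29]
R5 ← R5 − (4)·R3: [0, 0, 0, -79/6, -153/2]
R6 ← R6 − (5)·R3: [0, 0, 0, -50/3, -90]
R5 ← R5 + (79/34)·R4: [0, 0, 0, 0, -155/17]
R6 ← R6 + (50/17)·R4: [0, 0, 0, 0, -80/17]
R6 ← R6 − (16/31)·R5: [0, 0, 0, 0, 0]
5 nonzero rows, so rank(A) = 5.
A has 5 columns; by rank–nullity, nullity = 5 − 5 = 0.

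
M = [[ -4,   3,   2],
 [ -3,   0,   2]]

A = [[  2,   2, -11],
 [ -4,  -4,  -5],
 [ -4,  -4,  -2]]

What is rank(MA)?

2

First compute MA:
[[-28, -28,  25],
 [-14, -14,  29]]
Now row reduce the product.
R2 ← R2 − (1/2)·R1: [0, 0, 33/2]
2 nonzero rows, so rank(MA) = 2.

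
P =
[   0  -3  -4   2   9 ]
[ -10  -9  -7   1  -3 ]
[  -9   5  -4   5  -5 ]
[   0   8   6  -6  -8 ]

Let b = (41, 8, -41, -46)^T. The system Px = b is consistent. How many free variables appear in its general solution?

Row reduce the augmented matrix [P | b].
Swap R1 ↔ R2
R3 ← R3 − (9/10)·R1: [0, 131/10, 23/10, 41/10, -23/10, -241/5]
R3 ← R3 + (131/30)·R2: [0, 0, -91/6, 77/6, 37, 785/6]
R4 ← R4 + (8/3)·R2: [0, 0, -14/3, -2/3, 16, 190/3]
R4 ← R4 − (4/13)·R3: [0, 0, 0, -60/13, 60/13, 300/13]
The echelon form has 4 nonzero rows, and every pivot lies in the first 5 columns, so rank(P) = rank([P|b]) = 4.
The system is consistent.
Free variables = (unknowns) − (rank) = 5 − 4 = 1.

1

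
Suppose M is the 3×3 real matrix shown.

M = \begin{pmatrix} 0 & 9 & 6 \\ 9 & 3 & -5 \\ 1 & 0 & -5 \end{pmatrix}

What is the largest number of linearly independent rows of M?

Row reduce to echelon form.
Swap R1 ↔ R2
R3 ← R3 − (1/9)·R1: [0, -1/3, -40/9]
R3 ← R3 + (1/27)·R2: [0, 0, -38/9]
Echelon form has 3 nonzero rows, so rank(M) = 3.
The rank gives the maximum number of linearly independent rows: 3.

3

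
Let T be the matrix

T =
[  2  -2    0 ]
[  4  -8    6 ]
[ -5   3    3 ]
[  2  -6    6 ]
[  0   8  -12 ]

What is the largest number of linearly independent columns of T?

Row reduce to echelon form.
R2 ← R2 − (2)·R1: [0, -4, 6]
R3 ← R3 + (5/2)·R1: [0, -2, 3]
R4 ← R4 − R1: [0, -4, 6]
R3 ← R3 − (1/2)·R2: [0, 0, 0]
R4 ← R4 − R2: [0, 0, 0]
R5 ← R5 + (2)·R2: [0, 0, 0]
Echelon form has 2 nonzero rows, so rank(T) = 2.
The rank gives the maximum number of linearly independent columns: 2.

2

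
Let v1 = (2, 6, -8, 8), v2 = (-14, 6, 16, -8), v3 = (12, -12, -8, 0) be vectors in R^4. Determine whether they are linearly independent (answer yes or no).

Form the matrix with these vectors as rows and row reduce.
R2 ← R2 + (7)·R1: [0, 48, -40, 48]
R3 ← R3 − (6)·R1: [0, -48, 40, -48]
R3 ← R3 + R2: [0, 0, 0, 0]
2 nonzero rows, so the 3 vectors span a space of dimension 2.
Since 2 < 3, the vectors are linearly dependent.

no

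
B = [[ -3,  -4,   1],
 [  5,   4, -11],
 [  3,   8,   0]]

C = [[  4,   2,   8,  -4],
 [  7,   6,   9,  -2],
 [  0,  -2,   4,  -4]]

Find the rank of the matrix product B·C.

2

First compute BC:
[[-40, -32, -56,  16],
 [ 48,  56,  32,  16],
 [ 68,  54,  96, -28]]
Now row reduce the product.
R2 ← R2 + (6/5)·R1: [0, 88/5, -176/5, 176/5]
R3 ← R3 + (17/10)·R1: [0, -2/5, 4/5, -4/5]
R3 ← R3 + (1/44)·R2: [0, 0, 0, 0]
2 nonzero rows, so rank(BC) = 2.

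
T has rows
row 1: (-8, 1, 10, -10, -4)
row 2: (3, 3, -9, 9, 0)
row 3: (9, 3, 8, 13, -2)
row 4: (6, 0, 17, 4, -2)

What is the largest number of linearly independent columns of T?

3

Row reduce to echelon form.
R2 ← R2 + (3/8)·R1: [0, 27/8, -21/4, 21/4, -3/2]
R3 ← R3 + (9/8)·R1: [0, 33/8, 77/4, 7/4, -13/2]
R4 ← R4 + (3/4)·R1: [0, 3/4, 49/2, -7/2, -5]
R3 ← R3 − (11/9)·R2: [0, 0, 77/3, -14/3, -14/3]
R4 ← R4 − (2/9)·R2: [0, 0, 77/3, -14/3, -14/3]
R4 ← R4 − R3: [0, 0, 0, 0, 0]
Echelon form has 3 nonzero rows, so rank(T) = 3.
The rank gives the maximum number of linearly independent columns: 3.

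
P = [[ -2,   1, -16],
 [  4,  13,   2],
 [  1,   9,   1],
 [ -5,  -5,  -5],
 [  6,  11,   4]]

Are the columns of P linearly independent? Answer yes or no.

Row reduce P to echelon form.
R2 ← R2 + (2)·R1: [0, 15, -30]
R3 ← R3 + (1/2)·R1: [0, 19/2, -7]
R4 ← R4 − (5/2)·R1: [0, -15/2, 35]
R5 ← R5 + (3)·R1: [0, 14, -44]
R3 ← R3 − (19/30)·R2: [0, 0, 12]
R4 ← R4 + (1/2)·R2: [0, 0, 20]
R5 ← R5 − (14/15)·R2: [0, 0, -16]
R4 ← R4 − (5/3)·R3: [0, 0, 0]
R5 ← R5 + (4/3)·R3: [0, 0, 0]
3 pivots among 3 columns.
Every column is a pivot column, so the columns are linearly independent.

yes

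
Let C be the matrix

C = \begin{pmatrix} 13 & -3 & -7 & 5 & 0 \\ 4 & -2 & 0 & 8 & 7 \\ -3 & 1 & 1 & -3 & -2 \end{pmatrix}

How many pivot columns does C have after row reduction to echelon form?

Row reduce to echelon form.
R2 ← R2 − (4/13)·R1: [0, -14/13, 28/13, 84/13, 7]
R3 ← R3 + (3/13)·R1: [0, 4/13, -8/13, -24/13, -2]
R3 ← R3 + (2/7)·R2: [0, 0, 0, 0, 0]
Echelon form has 2 nonzero rows, so rank(C) = 2.
Each nonzero row contributes one pivot column: 2 pivot columns.

2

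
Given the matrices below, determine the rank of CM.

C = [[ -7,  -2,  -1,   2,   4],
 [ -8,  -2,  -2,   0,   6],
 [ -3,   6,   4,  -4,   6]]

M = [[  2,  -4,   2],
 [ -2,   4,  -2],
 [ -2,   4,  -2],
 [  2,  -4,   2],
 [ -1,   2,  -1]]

First compute CM:
[[ -8,  16,  -8],
 [-14,  28, -14],
 [-40,  80, -40]]
Now row reduce the product.
R2 ← R2 − (7/4)·R1: [0, 0, 0]
R3 ← R3 − (5)·R1: [0, 0, 0]
1 nonzero row, so rank(CM) = 1.

1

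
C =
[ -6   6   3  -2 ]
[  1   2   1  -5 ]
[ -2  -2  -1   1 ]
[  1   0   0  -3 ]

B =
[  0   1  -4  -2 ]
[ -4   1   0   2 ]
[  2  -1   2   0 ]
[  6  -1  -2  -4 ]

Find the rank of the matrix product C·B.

2

First compute CB:
[[-30,  -1,  34,  32],
 [-36,   7,   8,  22],
 [ 12,  -4,   4,  -4],
 [-18,   4,   2,  10]]
Now row reduce the product.
R2 ← R2 − (6/5)·R1: [0, 41/5, -164/5, -82/5]
R3 ← R3 + (2/5)·R1: [0, -22/5, 88/5, 44/5]
R4 ← R4 − (3/5)·R1: [0, 23/5, -92/5, -46/5]
R3 ← R3 + (22/41)·R2: [0, 0, 0, 0]
R4 ← R4 − (23/41)·R2: [0, 0, 0, 0]
2 nonzero rows, so rank(CB) = 2.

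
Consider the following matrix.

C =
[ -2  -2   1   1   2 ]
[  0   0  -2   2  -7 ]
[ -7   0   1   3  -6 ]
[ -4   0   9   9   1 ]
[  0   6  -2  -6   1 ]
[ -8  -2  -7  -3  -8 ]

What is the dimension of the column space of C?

5

Row reduce to echelon form.
R3 ← R3 − (7/2)·R1: [0, 7, -5/2, -1/2, -13]
R4 ← R4 − (2)·R1: [0, 4, 7, 7, -3]
R6 ← R6 − (4)·R1: [0, 6, -11, -7, -16]
Swap R2 ↔ R3
R4 ← R4 − (4/7)·R2: [0, 0, 59/7, 51/7, 31/7]
R5 ← R5 − (6/7)·R2: [0, 0, 1/7, -39/7, 85/7]
R6 ← R6 − (6/7)·R2: [0, 0, -62/7, -46/7, -34/7]
R4 ← R4 + (59/14)·R3: [0, 0, 0, 110/7, -351/14]
R5 ← R5 + (1/14)·R3: [0, 0, 0, -38/7, 163/14]
R6 ← R6 − (31/7)·R3: [0, 0, 0, -108/7, 183/7]
R5 ← R5 + (19/55)·R4: [0, 0, 0, 0, 164/55]
R6 ← R6 + (54/55)·R4: [0, 0, 0, 0, 84/55]
R6 ← R6 − (21/41)·R5: [0, 0, 0, 0, 0]
Echelon form has 5 nonzero rows, so rank(C) = 5.
The column space has dimension equal to the rank: 5.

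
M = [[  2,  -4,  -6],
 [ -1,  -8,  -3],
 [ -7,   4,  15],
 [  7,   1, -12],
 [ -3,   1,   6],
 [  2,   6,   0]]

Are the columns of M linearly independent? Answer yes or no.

no

Row reduce M to echelon form.
R2 ← R2 + (1/2)·R1: [0, -10, -6]
R3 ← R3 + (7/2)·R1: [0, -10, -6]
R4 ← R4 − (7/2)·R1: [0, 15, 9]
R5 ← R5 + (3/2)·R1: [0, -5, -3]
R6 ← R6 − R1: [0, 10, 6]
R3 ← R3 − R2: [0, 0, 0]
R4 ← R4 + (3/2)·R2: [0, 0, 0]
R5 ← R5 − (1/2)·R2: [0, 0, 0]
R6 ← R6 + R2: [0, 0, 0]
2 pivots among 3 columns.
Only 2 < 3 pivot columns, so the columns are linearly dependent.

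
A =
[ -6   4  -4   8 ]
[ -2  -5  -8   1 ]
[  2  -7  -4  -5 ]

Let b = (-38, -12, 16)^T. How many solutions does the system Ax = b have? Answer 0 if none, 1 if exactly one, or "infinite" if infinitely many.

infinite

Row reduce the augmented matrix [A | b].
R2 ← R2 − (1/3)·R1: [0, -19/3, -20/3, -5/3, 2/3]
R3 ← R3 + (1/3)·R1: [0, -17/3, -16/3, -7/3, 10/3]
R3 ← R3 − (17/19)·R2: [0, 0, 12/19, -16/19, 52/19]
The echelon form has 3 nonzero rows, and every pivot lies in the first 4 columns, so rank(A) = rank([A|b]) = 3.
The system is consistent.
rank = 3 < 4 unknowns, so there are infinitely many solutions.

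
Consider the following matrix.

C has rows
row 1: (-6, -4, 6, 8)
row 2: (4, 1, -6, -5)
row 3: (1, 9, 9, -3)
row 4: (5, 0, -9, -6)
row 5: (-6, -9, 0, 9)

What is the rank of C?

Row reduce to echelon form.
R2 ← R2 + (2/3)·R1: [0, -5/3, -2, 1/3]
R3 ← R3 + (1/6)·R1: [0, 25/3, 10, -5/3]
R4 ← R4 + (5/6)·R1: [0, -10/3, -4, 2/3]
R5 ← R5 − R1: [0, -5, -6, 1]
R3 ← R3 + (5)·R2: [0, 0, 0, 0]
R4 ← R4 − (2)·R2: [0, 0, 0, 0]
R5 ← R5 − (3)·R2: [0, 0, 0, 0]
Echelon form has 2 nonzero rows, so rank(C) = 2.

2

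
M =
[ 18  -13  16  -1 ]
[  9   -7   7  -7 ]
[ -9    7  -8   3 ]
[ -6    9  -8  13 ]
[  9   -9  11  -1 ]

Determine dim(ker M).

1

Row reduce to echelon form.
R2 ← R2 − (1/2)·R1: [0, -1/2, -1, -13/2]
R3 ← R3 + (1/2)·R1: [0, 1/2, 0, 5/2]
R4 ← R4 + (1/3)·R1: [0, 14/3, -8/3, 38/3]
R5 ← R5 − (1/2)·R1: [0, -5/2, 3, -1/2]
R3 ← R3 + R2: [0, 0, -1, -4]
R4 ← R4 + (28/3)·R2: [0, 0, -12, -48]
R5 ← R5 − (5)·R2: [0, 0, 8, 32]
R4 ← R4 − (12)·R3: [0, 0, 0, 0]
R5 ← R5 + (8)·R3: [0, 0, 0, 0]
3 nonzero rows, so rank(M) = 3.
M has 4 columns; by rank–nullity, nullity = 4 − 3 = 1.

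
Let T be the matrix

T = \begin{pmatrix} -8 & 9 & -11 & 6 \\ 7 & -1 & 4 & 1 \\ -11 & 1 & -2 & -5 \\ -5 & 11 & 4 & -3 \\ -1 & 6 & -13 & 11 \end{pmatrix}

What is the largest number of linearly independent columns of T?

3

Row reduce to echelon form.
R2 ← R2 + (7/8)·R1: [0, 55/8, -45/8, 25/4]
R3 ← R3 − (11/8)·R1: [0, -91/8, 105/8, -53/4]
R4 ← R4 − (5/8)·R1: [0, 43/8, 87/8, -27/4]
R5 ← R5 − (1/8)·R1: [0, 39/8, -93/8, 41/4]
R3 ← R3 + (91/55)·R2: [0, 0, 42/11, -32/11]
R4 ← R4 − (43/55)·R2: [0, 0, 168/11, -128/11]
R5 ← R5 − (39/55)·R2: [0, 0, -84/11, 64/11]
R4 ← R4 − (4)·R3: [0, 0, 0, 0]
R5 ← R5 + (2)·R3: [0, 0, 0, 0]
Echelon form has 3 nonzero rows, so rank(T) = 3.
The rank gives the maximum number of linearly independent columns: 3.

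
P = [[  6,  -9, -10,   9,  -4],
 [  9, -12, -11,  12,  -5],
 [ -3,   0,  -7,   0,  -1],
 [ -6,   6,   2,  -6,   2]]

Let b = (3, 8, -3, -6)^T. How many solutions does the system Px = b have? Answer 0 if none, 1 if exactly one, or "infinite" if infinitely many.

0

Row reduce the augmented matrix [P | b].
R2 ← R2 − (3/2)·R1: [0, 3/2, 4, -3/2, 1, 7/2]
R3 ← R3 + (1/2)·R1: [0, -9/2, -12, 9/2, -3, -3/2]
R4 ← R4 + R1: [0, -3, -8, 3, -2, -3]
R3 ← R3 + (3)·R2: [0, 0, 0, 0, 0, 9]
R4 ← R4 + (2)·R2: [0, 0, 0, 0, 0, 4]
R4 ← R4 − (4/9)·R3: [0, 0, 0, 0, 0, 0]
The echelon form has 3 nonzero rows; the last pivot sits in the augmented column, so rank(P) = 2 but rank([P|b]) = 3.
Since the ranks differ, the system is inconsistent.
It has no solutions.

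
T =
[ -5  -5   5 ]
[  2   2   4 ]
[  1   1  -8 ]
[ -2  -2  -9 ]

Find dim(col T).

Row reduce to echelon form.
R2 ← R2 + (2/5)·R1: [0, 0, 6]
R3 ← R3 + (1/5)·R1: [0, 0, -7]
R4 ← R4 − (2/5)·R1: [0, 0, -11]
R3 ← R3 + (7/6)·R2: [0, 0, 0]
R4 ← R4 + (11/6)·R2: [0, 0, 0]
Echelon form has 2 nonzero rows, so rank(T) = 2.
The column space has dimension equal to the rank: 2.

2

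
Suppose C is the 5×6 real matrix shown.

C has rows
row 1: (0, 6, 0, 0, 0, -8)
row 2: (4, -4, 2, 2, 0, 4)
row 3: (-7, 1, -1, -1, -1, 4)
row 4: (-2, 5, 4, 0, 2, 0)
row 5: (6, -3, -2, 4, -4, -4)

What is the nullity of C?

Row reduce to echelon form.
Swap R1 ↔ R2
R3 ← R3 + (7/4)·R1: [0, -6, 5/2, 5/2, -1, 11]
R4 ← R4 + (1/2)·R1: [0, 3, 5, 1, 2, 2]
R5 ← R5 − (3/2)·R1: [0, 3, -5, 1, -4, -10]
R3 ← R3 + R2: [0, 0, 5/2, 5/2, -1, 3]
R4 ← R4 − (1/2)·R2: [0, 0, 5, 1, 2, 6]
R5 ← R5 − (1/2)·R2: [0, 0, -5, 1, -4, -6]
R4 ← R4 − (2)·R3: [0, 0, 0, -4, 4, 0]
R5 ← R5 + (2)·R3: [0, 0, 0, 6, -6, 0]
R5 ← R5 + (3/2)·R4: [0, 0, 0, 0, 0, 0]
4 nonzero rows, so rank(C) = 4.
C has 6 columns; by rank–nullity, nullity = 6 − 4 = 2.

2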